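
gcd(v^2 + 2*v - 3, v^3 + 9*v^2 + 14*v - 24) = v - 1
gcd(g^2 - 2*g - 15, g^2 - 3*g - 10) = g - 5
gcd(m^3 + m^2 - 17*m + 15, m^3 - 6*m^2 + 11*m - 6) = m^2 - 4*m + 3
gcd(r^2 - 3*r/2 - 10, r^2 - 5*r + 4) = r - 4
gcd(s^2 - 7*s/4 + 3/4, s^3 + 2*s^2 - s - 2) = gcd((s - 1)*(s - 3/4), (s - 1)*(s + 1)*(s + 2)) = s - 1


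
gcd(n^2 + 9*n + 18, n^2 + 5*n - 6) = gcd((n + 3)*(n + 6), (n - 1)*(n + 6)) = n + 6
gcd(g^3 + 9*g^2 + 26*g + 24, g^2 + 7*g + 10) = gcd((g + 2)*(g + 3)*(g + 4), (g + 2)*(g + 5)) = g + 2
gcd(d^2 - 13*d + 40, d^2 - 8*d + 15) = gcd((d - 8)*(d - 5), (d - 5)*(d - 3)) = d - 5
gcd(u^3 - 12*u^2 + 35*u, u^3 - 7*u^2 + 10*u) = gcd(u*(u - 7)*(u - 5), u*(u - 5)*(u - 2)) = u^2 - 5*u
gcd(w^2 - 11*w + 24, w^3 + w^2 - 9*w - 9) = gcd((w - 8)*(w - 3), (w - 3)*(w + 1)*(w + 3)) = w - 3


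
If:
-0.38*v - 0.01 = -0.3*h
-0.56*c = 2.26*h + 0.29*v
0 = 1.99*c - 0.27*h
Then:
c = 0.00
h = 0.00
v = -0.02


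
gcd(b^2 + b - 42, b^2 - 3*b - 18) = b - 6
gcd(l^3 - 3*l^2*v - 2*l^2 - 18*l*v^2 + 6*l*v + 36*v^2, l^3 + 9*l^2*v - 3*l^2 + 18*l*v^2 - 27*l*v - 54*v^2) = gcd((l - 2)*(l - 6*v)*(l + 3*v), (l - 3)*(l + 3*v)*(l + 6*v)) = l + 3*v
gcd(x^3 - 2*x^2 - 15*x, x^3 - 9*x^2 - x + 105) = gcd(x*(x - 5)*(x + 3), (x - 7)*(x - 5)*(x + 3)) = x^2 - 2*x - 15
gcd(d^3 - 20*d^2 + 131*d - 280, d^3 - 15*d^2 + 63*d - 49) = d - 7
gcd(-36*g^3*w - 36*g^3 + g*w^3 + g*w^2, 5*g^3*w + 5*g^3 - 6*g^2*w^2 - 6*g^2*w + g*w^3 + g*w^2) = g*w + g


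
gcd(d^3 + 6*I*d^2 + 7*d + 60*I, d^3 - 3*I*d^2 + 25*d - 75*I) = d^2 + 2*I*d + 15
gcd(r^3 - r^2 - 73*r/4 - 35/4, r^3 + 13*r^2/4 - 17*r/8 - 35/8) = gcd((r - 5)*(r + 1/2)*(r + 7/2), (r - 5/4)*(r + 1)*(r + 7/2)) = r + 7/2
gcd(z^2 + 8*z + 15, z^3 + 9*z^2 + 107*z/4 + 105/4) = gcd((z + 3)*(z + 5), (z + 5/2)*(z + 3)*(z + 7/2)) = z + 3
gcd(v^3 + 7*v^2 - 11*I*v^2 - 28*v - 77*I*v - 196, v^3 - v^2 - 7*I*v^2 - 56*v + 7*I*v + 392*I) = v^2 + v*(7 - 7*I) - 49*I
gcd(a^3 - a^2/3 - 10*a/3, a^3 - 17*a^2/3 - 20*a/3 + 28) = a - 2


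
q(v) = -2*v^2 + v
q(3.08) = -15.89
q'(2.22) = -7.88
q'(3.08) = -11.32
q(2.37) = -8.86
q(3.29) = -18.36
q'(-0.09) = 1.36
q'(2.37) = -8.48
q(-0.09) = -0.11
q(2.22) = -7.64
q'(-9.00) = 37.00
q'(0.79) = -2.16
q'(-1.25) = 6.00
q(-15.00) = -465.00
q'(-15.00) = 61.00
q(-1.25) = -4.38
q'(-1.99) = 8.96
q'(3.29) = -12.16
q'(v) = 1 - 4*v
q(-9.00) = -171.00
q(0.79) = -0.46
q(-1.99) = -9.91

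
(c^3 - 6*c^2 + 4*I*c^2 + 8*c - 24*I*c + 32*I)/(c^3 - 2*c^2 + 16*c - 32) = (c - 4)/(c - 4*I)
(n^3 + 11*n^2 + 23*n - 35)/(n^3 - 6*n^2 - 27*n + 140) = (n^2 + 6*n - 7)/(n^2 - 11*n + 28)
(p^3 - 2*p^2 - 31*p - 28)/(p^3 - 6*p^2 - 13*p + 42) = (p^2 + 5*p + 4)/(p^2 + p - 6)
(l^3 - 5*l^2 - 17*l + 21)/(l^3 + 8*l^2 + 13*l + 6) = (l^3 - 5*l^2 - 17*l + 21)/(l^3 + 8*l^2 + 13*l + 6)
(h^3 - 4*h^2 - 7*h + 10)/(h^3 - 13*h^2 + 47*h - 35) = (h + 2)/(h - 7)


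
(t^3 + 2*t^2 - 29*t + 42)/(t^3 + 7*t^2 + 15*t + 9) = (t^3 + 2*t^2 - 29*t + 42)/(t^3 + 7*t^2 + 15*t + 9)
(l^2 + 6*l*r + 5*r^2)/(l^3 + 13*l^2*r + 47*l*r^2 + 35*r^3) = 1/(l + 7*r)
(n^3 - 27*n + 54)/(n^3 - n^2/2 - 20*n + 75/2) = 2*(n^2 + 3*n - 18)/(2*n^2 + 5*n - 25)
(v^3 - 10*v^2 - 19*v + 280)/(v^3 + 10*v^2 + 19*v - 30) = (v^2 - 15*v + 56)/(v^2 + 5*v - 6)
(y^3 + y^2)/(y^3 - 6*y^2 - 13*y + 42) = y^2*(y + 1)/(y^3 - 6*y^2 - 13*y + 42)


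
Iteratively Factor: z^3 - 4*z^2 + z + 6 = (z + 1)*(z^2 - 5*z + 6) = (z - 3)*(z + 1)*(z - 2)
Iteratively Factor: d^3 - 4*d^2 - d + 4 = (d + 1)*(d^2 - 5*d + 4) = (d - 1)*(d + 1)*(d - 4)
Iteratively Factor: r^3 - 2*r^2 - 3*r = (r)*(r^2 - 2*r - 3) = r*(r - 3)*(r + 1)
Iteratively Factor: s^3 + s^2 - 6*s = (s + 3)*(s^2 - 2*s) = (s - 2)*(s + 3)*(s)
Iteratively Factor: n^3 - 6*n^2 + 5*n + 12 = (n - 3)*(n^2 - 3*n - 4) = (n - 3)*(n + 1)*(n - 4)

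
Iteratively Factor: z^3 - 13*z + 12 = (z - 3)*(z^2 + 3*z - 4) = (z - 3)*(z - 1)*(z + 4)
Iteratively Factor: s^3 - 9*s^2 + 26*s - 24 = (s - 3)*(s^2 - 6*s + 8) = (s - 4)*(s - 3)*(s - 2)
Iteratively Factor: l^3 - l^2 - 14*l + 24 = (l + 4)*(l^2 - 5*l + 6) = (l - 2)*(l + 4)*(l - 3)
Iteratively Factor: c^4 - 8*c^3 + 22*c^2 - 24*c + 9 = (c - 1)*(c^3 - 7*c^2 + 15*c - 9) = (c - 3)*(c - 1)*(c^2 - 4*c + 3) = (c - 3)^2*(c - 1)*(c - 1)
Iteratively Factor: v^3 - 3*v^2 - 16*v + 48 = (v - 3)*(v^2 - 16) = (v - 3)*(v + 4)*(v - 4)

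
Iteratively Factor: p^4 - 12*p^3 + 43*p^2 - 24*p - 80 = (p - 4)*(p^3 - 8*p^2 + 11*p + 20) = (p - 4)^2*(p^2 - 4*p - 5) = (p - 5)*(p - 4)^2*(p + 1)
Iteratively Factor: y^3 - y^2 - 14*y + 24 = (y - 3)*(y^2 + 2*y - 8) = (y - 3)*(y - 2)*(y + 4)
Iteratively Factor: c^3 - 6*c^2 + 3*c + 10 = (c - 2)*(c^2 - 4*c - 5) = (c - 5)*(c - 2)*(c + 1)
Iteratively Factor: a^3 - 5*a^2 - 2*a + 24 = (a + 2)*(a^2 - 7*a + 12) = (a - 3)*(a + 2)*(a - 4)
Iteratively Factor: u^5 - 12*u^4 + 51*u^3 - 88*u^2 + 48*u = (u - 1)*(u^4 - 11*u^3 + 40*u^2 - 48*u) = (u - 4)*(u - 1)*(u^3 - 7*u^2 + 12*u) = (u - 4)^2*(u - 1)*(u^2 - 3*u) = (u - 4)^2*(u - 3)*(u - 1)*(u)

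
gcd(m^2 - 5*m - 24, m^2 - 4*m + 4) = 1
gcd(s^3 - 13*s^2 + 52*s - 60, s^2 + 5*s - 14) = s - 2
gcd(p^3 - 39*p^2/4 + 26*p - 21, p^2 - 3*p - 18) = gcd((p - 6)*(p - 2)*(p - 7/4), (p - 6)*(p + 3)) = p - 6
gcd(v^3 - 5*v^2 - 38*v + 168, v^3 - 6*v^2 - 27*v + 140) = v^2 - 11*v + 28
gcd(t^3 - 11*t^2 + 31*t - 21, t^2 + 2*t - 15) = t - 3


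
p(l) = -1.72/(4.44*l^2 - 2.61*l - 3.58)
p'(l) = -1.72*(2.61 - 8.88*l)/(4.44*l^2 - 2.61*l - 3.58)^2 = (15.2736*l - 4.4892)/(-4.44*l^2 + 2.61*l + 3.58)^2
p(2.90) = -0.07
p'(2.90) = 0.06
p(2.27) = -0.13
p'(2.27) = 0.17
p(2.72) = -0.08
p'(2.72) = 0.08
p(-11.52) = -0.00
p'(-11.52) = -0.00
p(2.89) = -0.07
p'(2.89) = 0.06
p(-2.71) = -0.05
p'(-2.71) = -0.04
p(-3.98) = -0.02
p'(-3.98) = -0.01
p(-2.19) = -0.07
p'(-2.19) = -0.07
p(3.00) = -0.06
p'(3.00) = 0.05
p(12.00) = -0.00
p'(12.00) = 0.00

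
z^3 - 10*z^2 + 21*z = z*(z - 7)*(z - 3)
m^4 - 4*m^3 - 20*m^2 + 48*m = m*(m - 6)*(m - 2)*(m + 4)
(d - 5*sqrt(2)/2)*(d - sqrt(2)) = d^2 - 7*sqrt(2)*d/2 + 5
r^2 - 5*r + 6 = (r - 3)*(r - 2)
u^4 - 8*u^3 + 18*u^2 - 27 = (u - 3)^3*(u + 1)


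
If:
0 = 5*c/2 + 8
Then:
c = -16/5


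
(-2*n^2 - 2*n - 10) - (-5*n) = -2*n^2 + 3*n - 10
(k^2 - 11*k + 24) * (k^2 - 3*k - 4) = k^4 - 14*k^3 + 53*k^2 - 28*k - 96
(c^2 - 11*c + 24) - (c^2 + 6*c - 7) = 31 - 17*c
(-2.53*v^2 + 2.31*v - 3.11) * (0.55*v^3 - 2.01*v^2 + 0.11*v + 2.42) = -1.3915*v^5 + 6.3558*v^4 - 6.6319*v^3 + 0.3826*v^2 + 5.2481*v - 7.5262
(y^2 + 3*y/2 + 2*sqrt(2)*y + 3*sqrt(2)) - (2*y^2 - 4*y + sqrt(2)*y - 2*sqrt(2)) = -y^2 + sqrt(2)*y + 11*y/2 + 5*sqrt(2)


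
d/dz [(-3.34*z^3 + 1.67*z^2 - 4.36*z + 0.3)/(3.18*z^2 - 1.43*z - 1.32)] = (-10.6212*z^4 + 9.5524*z^3 + 24.7031*z^2 - 6.3168*z + 6.1842)/(10.1124*z^4 - 9.0948*z^3 - 6.3503*z^2 + 3.7752*z + 1.7424)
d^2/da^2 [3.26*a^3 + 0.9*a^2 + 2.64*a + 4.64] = 19.56*a + 1.8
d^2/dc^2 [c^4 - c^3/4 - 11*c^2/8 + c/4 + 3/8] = 12*c^2 - 3*c/2 - 11/4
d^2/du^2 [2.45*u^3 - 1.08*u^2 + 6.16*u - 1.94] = 14.7*u - 2.16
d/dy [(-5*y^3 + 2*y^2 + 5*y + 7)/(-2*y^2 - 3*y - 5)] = (10*y^4 + 30*y^3 + 79*y^2 + 8*y - 4)/(4*y^4 + 12*y^3 + 29*y^2 + 30*y + 25)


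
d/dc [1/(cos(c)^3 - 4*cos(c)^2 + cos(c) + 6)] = (3*cos(c)^2 - 8*cos(c) + 1)*sin(c)/(cos(c)^3 - 4*cos(c)^2 + cos(c) + 6)^2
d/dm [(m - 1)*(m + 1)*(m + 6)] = 3*m^2 + 12*m - 1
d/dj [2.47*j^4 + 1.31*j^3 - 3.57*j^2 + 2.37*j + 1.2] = 9.88*j^3 + 3.93*j^2 - 7.14*j + 2.37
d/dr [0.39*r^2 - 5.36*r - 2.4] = 0.78*r - 5.36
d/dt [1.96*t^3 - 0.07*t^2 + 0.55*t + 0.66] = 5.88*t^2 - 0.14*t + 0.55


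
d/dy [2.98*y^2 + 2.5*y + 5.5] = 5.96*y + 2.5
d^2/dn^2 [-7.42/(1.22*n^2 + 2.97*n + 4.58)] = (22.087856*n^2 + 53.771256*n - 7.42*(2.44*n + 2.97)*(4.88*n + 5.94) + 82.919984)/(1.22*n^2 + 2.97*n + 4.58)^3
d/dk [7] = 0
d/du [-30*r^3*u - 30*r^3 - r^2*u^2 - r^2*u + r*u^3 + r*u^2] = r*(-30*r^2 - 2*r*u - r + 3*u^2 + 2*u)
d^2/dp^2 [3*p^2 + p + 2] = 6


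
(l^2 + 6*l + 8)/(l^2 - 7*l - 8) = (l^2 + 6*l + 8)/(l^2 - 7*l - 8)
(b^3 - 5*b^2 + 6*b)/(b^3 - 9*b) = (b - 2)/(b + 3)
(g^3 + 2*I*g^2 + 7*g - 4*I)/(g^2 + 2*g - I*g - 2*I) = (g^2 + 3*I*g + 4)/(g + 2)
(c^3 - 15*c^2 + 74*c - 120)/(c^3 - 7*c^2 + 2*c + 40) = (c - 6)/(c + 2)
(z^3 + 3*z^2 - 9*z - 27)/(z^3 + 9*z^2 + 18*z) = (z^2 - 9)/(z*(z + 6))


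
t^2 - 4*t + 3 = (t - 3)*(t - 1)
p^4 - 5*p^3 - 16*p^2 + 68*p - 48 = (p - 6)*(p - 2)*(p - 1)*(p + 4)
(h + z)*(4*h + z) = 4*h^2 + 5*h*z + z^2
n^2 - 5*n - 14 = (n - 7)*(n + 2)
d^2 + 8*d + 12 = (d + 2)*(d + 6)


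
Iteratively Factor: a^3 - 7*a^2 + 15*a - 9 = (a - 3)*(a^2 - 4*a + 3) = (a - 3)^2*(a - 1)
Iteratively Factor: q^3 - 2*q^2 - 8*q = (q)*(q^2 - 2*q - 8) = q*(q - 4)*(q + 2)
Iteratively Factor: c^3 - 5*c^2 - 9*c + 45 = (c - 3)*(c^2 - 2*c - 15) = (c - 5)*(c - 3)*(c + 3)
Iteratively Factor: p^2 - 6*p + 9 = (p - 3)*(p - 3)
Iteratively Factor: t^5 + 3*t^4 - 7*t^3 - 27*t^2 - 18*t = (t - 3)*(t^4 + 6*t^3 + 11*t^2 + 6*t) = t*(t - 3)*(t^3 + 6*t^2 + 11*t + 6) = t*(t - 3)*(t + 3)*(t^2 + 3*t + 2) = t*(t - 3)*(t + 1)*(t + 3)*(t + 2)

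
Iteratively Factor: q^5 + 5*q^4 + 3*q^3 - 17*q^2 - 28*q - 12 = (q + 1)*(q^4 + 4*q^3 - q^2 - 16*q - 12) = (q - 2)*(q + 1)*(q^3 + 6*q^2 + 11*q + 6) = (q - 2)*(q + 1)*(q + 2)*(q^2 + 4*q + 3) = (q - 2)*(q + 1)*(q + 2)*(q + 3)*(q + 1)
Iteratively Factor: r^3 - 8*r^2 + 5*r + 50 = (r - 5)*(r^2 - 3*r - 10) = (r - 5)*(r + 2)*(r - 5)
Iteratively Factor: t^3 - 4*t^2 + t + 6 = (t - 3)*(t^2 - t - 2) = (t - 3)*(t + 1)*(t - 2)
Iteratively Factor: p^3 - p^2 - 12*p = (p - 4)*(p^2 + 3*p) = p*(p - 4)*(p + 3)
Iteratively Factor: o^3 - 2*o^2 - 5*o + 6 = (o - 3)*(o^2 + o - 2) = (o - 3)*(o - 1)*(o + 2)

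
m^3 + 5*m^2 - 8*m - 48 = (m - 3)*(m + 4)^2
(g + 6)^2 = g^2 + 12*g + 36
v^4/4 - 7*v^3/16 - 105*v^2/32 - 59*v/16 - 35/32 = (v/4 + 1/4)*(v - 5)*(v + 1/2)*(v + 7/4)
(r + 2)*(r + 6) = r^2 + 8*r + 12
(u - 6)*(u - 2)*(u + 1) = u^3 - 7*u^2 + 4*u + 12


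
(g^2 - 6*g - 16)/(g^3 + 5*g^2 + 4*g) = (g^2 - 6*g - 16)/(g*(g^2 + 5*g + 4))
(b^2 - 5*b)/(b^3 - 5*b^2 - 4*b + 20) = b/(b^2 - 4)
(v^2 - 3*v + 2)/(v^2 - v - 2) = (v - 1)/(v + 1)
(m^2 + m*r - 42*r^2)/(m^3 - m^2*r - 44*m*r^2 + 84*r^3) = 1/(m - 2*r)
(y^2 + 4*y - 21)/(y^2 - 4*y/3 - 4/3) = 3*(-y^2 - 4*y + 21)/(-3*y^2 + 4*y + 4)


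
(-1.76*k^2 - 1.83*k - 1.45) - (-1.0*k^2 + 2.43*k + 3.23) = -0.76*k^2 - 4.26*k - 4.68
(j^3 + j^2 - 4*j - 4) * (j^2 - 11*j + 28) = j^5 - 10*j^4 + 13*j^3 + 68*j^2 - 68*j - 112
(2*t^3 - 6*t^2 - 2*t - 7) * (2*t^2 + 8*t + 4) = 4*t^5 + 4*t^4 - 44*t^3 - 54*t^2 - 64*t - 28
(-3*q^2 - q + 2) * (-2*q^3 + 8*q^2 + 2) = 6*q^5 - 22*q^4 - 12*q^3 + 10*q^2 - 2*q + 4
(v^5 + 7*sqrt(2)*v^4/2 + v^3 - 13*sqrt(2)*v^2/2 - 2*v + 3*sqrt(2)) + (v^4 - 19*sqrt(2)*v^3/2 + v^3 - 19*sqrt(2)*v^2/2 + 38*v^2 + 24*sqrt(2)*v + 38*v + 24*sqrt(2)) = v^5 + v^4 + 7*sqrt(2)*v^4/2 - 19*sqrt(2)*v^3/2 + 2*v^3 - 16*sqrt(2)*v^2 + 38*v^2 + 24*sqrt(2)*v + 36*v + 27*sqrt(2)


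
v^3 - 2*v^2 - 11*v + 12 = (v - 4)*(v - 1)*(v + 3)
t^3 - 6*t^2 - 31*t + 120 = (t - 8)*(t - 3)*(t + 5)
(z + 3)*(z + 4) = z^2 + 7*z + 12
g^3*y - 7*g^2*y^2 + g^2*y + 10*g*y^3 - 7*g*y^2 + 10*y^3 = (g - 5*y)*(g - 2*y)*(g*y + y)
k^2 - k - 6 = (k - 3)*(k + 2)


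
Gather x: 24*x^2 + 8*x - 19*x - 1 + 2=24*x^2 - 11*x + 1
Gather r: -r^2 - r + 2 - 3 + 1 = -r^2 - r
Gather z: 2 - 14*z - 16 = -14*z - 14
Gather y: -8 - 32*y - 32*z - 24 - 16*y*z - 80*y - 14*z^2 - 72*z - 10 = y*(-16*z - 112) - 14*z^2 - 104*z - 42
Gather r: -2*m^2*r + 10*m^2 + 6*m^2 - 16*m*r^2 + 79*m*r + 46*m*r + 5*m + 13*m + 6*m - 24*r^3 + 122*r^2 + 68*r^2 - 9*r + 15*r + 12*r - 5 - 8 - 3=16*m^2 + 24*m - 24*r^3 + r^2*(190 - 16*m) + r*(-2*m^2 + 125*m + 18) - 16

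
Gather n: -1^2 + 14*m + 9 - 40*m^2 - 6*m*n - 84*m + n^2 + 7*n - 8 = -40*m^2 - 70*m + n^2 + n*(7 - 6*m)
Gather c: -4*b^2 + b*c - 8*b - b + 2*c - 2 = -4*b^2 - 9*b + c*(b + 2) - 2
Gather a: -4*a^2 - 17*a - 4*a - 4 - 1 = -4*a^2 - 21*a - 5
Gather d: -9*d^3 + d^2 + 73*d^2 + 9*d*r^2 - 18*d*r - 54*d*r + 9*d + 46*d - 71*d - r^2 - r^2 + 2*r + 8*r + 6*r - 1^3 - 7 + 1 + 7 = -9*d^3 + 74*d^2 + d*(9*r^2 - 72*r - 16) - 2*r^2 + 16*r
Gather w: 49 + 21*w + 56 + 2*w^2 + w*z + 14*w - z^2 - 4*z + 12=2*w^2 + w*(z + 35) - z^2 - 4*z + 117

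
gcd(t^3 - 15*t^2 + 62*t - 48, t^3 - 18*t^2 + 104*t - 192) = t^2 - 14*t + 48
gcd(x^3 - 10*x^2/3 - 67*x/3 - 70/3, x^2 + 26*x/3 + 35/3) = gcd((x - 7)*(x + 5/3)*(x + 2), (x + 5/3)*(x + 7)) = x + 5/3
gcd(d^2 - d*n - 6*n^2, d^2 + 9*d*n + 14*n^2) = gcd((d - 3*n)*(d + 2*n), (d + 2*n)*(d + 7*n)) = d + 2*n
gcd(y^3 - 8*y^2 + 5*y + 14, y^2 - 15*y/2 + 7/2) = y - 7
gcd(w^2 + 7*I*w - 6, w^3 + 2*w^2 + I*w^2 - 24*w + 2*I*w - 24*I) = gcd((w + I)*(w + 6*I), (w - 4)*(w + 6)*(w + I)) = w + I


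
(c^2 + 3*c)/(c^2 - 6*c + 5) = c*(c + 3)/(c^2 - 6*c + 5)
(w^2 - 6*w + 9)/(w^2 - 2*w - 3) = (w - 3)/(w + 1)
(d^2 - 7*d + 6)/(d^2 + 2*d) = (d^2 - 7*d + 6)/(d*(d + 2))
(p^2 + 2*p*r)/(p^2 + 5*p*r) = (p + 2*r)/(p + 5*r)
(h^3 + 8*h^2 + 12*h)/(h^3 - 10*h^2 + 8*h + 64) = h*(h + 6)/(h^2 - 12*h + 32)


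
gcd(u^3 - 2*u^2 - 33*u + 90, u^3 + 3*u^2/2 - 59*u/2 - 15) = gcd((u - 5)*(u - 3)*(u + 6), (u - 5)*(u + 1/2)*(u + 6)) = u^2 + u - 30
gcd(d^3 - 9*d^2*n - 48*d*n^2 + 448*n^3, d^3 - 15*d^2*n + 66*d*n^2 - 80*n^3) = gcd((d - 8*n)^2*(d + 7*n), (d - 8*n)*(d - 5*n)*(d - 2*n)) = d - 8*n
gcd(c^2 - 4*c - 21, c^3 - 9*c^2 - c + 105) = c^2 - 4*c - 21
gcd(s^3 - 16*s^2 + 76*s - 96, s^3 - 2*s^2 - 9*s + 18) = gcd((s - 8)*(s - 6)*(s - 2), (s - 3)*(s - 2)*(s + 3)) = s - 2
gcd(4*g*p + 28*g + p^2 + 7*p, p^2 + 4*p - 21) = p + 7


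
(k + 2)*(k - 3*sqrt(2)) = k^2 - 3*sqrt(2)*k + 2*k - 6*sqrt(2)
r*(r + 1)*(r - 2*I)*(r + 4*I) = r^4 + r^3 + 2*I*r^3 + 8*r^2 + 2*I*r^2 + 8*r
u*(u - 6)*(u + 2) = u^3 - 4*u^2 - 12*u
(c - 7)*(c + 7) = c^2 - 49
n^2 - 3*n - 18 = (n - 6)*(n + 3)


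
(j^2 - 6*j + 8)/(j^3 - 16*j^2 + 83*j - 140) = (j - 2)/(j^2 - 12*j + 35)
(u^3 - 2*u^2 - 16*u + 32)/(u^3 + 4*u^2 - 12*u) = (u^2 - 16)/(u*(u + 6))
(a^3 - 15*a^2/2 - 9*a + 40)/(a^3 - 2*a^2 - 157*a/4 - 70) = 2*(a - 2)/(2*a + 7)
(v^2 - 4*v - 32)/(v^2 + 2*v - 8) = (v - 8)/(v - 2)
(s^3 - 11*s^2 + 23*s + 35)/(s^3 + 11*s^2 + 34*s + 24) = (s^2 - 12*s + 35)/(s^2 + 10*s + 24)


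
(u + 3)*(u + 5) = u^2 + 8*u + 15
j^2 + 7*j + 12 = (j + 3)*(j + 4)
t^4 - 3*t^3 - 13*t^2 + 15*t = t*(t - 5)*(t - 1)*(t + 3)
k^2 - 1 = (k - 1)*(k + 1)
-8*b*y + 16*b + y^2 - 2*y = (-8*b + y)*(y - 2)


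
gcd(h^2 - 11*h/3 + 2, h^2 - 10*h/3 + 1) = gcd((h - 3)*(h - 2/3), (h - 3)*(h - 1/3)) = h - 3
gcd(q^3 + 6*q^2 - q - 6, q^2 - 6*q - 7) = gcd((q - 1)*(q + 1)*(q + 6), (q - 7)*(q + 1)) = q + 1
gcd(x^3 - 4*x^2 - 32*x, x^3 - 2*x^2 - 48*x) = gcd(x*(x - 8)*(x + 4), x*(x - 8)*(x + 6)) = x^2 - 8*x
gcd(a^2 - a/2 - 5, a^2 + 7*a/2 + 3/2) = 1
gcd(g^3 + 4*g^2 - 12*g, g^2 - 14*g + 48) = 1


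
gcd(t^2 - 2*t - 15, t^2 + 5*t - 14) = 1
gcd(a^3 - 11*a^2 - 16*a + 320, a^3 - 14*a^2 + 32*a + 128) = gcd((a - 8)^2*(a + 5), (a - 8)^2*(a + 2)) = a^2 - 16*a + 64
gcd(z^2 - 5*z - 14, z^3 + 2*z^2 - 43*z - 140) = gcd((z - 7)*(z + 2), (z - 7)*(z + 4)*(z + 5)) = z - 7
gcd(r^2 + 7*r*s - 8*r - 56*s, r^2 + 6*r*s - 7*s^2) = r + 7*s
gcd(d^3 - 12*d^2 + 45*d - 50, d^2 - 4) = d - 2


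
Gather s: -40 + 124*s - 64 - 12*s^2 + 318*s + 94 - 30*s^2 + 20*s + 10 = -42*s^2 + 462*s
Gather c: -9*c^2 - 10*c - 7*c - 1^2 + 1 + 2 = -9*c^2 - 17*c + 2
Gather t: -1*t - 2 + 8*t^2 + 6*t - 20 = 8*t^2 + 5*t - 22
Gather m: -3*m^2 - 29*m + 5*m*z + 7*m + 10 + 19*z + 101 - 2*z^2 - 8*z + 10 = -3*m^2 + m*(5*z - 22) - 2*z^2 + 11*z + 121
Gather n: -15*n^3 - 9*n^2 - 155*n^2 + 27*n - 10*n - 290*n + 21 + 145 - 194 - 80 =-15*n^3 - 164*n^2 - 273*n - 108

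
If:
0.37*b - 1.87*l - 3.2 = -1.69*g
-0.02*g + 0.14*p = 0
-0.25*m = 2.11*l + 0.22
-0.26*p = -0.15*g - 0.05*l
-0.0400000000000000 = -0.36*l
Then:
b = 9.44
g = -0.05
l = 0.11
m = -1.82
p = -0.01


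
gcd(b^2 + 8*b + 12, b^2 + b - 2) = b + 2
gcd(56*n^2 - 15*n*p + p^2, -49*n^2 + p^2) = -7*n + p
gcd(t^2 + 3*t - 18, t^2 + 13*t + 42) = t + 6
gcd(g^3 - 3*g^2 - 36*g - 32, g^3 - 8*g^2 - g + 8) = g^2 - 7*g - 8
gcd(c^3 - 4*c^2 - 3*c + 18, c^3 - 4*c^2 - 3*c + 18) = c^3 - 4*c^2 - 3*c + 18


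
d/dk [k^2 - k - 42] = 2*k - 1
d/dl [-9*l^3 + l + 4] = 1 - 27*l^2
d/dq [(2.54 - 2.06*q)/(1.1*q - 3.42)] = (4.67632*q - 14.539104)/(1.1*q - 3.42)^3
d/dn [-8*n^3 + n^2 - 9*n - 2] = -24*n^2 + 2*n - 9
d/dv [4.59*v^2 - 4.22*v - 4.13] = 9.18*v - 4.22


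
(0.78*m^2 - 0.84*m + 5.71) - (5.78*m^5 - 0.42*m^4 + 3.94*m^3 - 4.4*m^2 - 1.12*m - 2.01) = -5.78*m^5 + 0.42*m^4 - 3.94*m^3 + 5.18*m^2 + 0.28*m + 7.72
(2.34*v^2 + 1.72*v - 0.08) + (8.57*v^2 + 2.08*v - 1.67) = 10.91*v^2 + 3.8*v - 1.75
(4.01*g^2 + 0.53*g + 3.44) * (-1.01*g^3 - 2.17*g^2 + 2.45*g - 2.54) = -4.0501*g^5 - 9.237*g^4 + 5.2*g^3 - 16.3517*g^2 + 7.0818*g - 8.7376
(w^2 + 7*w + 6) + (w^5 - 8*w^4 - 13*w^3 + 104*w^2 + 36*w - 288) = w^5 - 8*w^4 - 13*w^3 + 105*w^2 + 43*w - 282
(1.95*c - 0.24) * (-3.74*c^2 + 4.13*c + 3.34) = -7.293*c^3 + 8.9511*c^2 + 5.5218*c - 0.8016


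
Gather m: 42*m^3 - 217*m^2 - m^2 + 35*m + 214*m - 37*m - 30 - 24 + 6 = 42*m^3 - 218*m^2 + 212*m - 48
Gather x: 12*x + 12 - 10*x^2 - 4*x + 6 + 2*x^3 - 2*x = 2*x^3 - 10*x^2 + 6*x + 18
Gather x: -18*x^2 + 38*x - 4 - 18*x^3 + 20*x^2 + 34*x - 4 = -18*x^3 + 2*x^2 + 72*x - 8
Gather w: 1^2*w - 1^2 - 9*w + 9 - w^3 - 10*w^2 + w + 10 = -w^3 - 10*w^2 - 7*w + 18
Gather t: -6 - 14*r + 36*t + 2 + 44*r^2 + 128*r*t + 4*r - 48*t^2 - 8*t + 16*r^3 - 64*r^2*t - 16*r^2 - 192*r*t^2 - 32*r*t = 16*r^3 + 28*r^2 - 10*r + t^2*(-192*r - 48) + t*(-64*r^2 + 96*r + 28) - 4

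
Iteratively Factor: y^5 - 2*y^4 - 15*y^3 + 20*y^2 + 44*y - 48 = (y + 3)*(y^4 - 5*y^3 + 20*y - 16) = (y + 2)*(y + 3)*(y^3 - 7*y^2 + 14*y - 8) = (y - 2)*(y + 2)*(y + 3)*(y^2 - 5*y + 4) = (y - 2)*(y - 1)*(y + 2)*(y + 3)*(y - 4)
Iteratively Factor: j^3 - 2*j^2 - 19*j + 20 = (j - 1)*(j^2 - j - 20) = (j - 5)*(j - 1)*(j + 4)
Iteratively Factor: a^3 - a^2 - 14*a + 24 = (a - 3)*(a^2 + 2*a - 8) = (a - 3)*(a - 2)*(a + 4)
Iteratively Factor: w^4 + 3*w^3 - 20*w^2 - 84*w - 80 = (w + 2)*(w^3 + w^2 - 22*w - 40) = (w + 2)*(w + 4)*(w^2 - 3*w - 10) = (w - 5)*(w + 2)*(w + 4)*(w + 2)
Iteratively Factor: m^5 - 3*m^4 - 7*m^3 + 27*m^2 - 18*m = (m - 3)*(m^4 - 7*m^2 + 6*m) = (m - 3)*(m + 3)*(m^3 - 3*m^2 + 2*m) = m*(m - 3)*(m + 3)*(m^2 - 3*m + 2) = m*(m - 3)*(m - 1)*(m + 3)*(m - 2)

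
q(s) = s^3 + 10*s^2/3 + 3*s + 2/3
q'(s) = 3*s^2 + 20*s/3 + 3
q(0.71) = 4.83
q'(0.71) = 9.25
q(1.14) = 9.90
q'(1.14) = 14.50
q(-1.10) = 0.07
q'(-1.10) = -0.70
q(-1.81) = 0.23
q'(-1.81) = 0.76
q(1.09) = 9.19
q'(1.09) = 13.83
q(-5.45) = -78.55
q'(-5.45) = 55.77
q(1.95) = 26.61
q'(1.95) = 27.41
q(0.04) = 0.79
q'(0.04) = 3.27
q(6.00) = 354.67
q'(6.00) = 151.00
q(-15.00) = -2669.33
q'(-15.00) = 578.00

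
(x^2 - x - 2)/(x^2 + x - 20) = (x^2 - x - 2)/(x^2 + x - 20)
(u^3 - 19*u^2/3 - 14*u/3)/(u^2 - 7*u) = u + 2/3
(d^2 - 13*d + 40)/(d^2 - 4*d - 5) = (d - 8)/(d + 1)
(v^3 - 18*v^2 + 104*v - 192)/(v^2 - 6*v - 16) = (v^2 - 10*v + 24)/(v + 2)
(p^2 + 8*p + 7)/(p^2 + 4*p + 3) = (p + 7)/(p + 3)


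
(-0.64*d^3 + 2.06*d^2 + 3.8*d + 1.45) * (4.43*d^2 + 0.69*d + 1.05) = -2.8352*d^5 + 8.6842*d^4 + 17.5834*d^3 + 11.2085*d^2 + 4.9905*d + 1.5225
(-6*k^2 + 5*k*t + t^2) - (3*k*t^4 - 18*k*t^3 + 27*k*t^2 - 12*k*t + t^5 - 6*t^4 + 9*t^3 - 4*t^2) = -6*k^2 - 3*k*t^4 + 18*k*t^3 - 27*k*t^2 + 17*k*t - t^5 + 6*t^4 - 9*t^3 + 5*t^2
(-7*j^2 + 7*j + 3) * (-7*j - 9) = 49*j^3 + 14*j^2 - 84*j - 27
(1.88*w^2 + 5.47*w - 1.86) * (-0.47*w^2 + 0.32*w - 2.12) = -0.8836*w^4 - 1.9693*w^3 - 1.361*w^2 - 12.1916*w + 3.9432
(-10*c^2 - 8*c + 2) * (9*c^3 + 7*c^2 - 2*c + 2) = -90*c^5 - 142*c^4 - 18*c^3 + 10*c^2 - 20*c + 4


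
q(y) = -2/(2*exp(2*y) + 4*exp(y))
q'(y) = -2*(-4*exp(2*y) - 4*exp(y))/(2*exp(2*y) + 4*exp(y))^2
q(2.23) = -0.01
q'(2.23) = 0.02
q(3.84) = -0.00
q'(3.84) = 0.00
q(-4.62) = -50.50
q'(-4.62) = 50.75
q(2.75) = -0.00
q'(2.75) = 0.01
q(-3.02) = -10.00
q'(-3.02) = 10.24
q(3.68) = -0.00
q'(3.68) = 0.00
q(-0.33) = -0.51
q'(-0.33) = 0.65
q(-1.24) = -1.51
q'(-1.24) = 1.70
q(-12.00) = -81377.15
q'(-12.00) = 81377.40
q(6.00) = 0.00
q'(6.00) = 0.00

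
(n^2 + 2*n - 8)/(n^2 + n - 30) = (n^2 + 2*n - 8)/(n^2 + n - 30)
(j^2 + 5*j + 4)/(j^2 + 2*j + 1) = (j + 4)/(j + 1)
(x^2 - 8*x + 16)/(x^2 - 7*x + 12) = (x - 4)/(x - 3)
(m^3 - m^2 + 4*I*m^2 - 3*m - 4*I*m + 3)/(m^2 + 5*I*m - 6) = (m^2 + m*(-1 + I) - I)/(m + 2*I)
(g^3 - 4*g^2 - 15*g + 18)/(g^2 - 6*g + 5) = (g^2 - 3*g - 18)/(g - 5)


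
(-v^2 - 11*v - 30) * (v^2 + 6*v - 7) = -v^4 - 17*v^3 - 89*v^2 - 103*v + 210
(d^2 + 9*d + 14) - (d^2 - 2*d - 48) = 11*d + 62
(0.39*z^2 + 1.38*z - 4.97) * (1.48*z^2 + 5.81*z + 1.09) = 0.5772*z^4 + 4.3083*z^3 + 1.0873*z^2 - 27.3715*z - 5.4173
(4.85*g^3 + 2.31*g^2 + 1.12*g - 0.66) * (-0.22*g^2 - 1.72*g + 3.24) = -1.067*g^5 - 8.8502*g^4 + 11.4944*g^3 + 5.7032*g^2 + 4.764*g - 2.1384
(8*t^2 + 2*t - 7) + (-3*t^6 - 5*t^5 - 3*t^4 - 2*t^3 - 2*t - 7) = -3*t^6 - 5*t^5 - 3*t^4 - 2*t^3 + 8*t^2 - 14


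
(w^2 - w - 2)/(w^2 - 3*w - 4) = (w - 2)/(w - 4)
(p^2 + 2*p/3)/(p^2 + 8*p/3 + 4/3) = p/(p + 2)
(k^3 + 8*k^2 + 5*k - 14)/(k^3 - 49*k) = (k^2 + k - 2)/(k*(k - 7))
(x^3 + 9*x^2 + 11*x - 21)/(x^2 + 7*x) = x + 2 - 3/x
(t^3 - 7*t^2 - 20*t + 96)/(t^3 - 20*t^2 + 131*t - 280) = (t^2 + t - 12)/(t^2 - 12*t + 35)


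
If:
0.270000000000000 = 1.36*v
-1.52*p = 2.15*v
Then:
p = -0.28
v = 0.20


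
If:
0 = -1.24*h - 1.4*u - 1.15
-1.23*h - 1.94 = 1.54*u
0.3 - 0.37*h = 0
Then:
No Solution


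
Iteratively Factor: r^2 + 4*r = (r + 4)*(r)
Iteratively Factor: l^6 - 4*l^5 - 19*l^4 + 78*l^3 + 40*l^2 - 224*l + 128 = (l + 2)*(l^5 - 6*l^4 - 7*l^3 + 92*l^2 - 144*l + 64) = (l - 4)*(l + 2)*(l^4 - 2*l^3 - 15*l^2 + 32*l - 16) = (l - 4)*(l - 1)*(l + 2)*(l^3 - l^2 - 16*l + 16) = (l - 4)*(l - 1)*(l + 2)*(l + 4)*(l^2 - 5*l + 4) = (l - 4)*(l - 1)^2*(l + 2)*(l + 4)*(l - 4)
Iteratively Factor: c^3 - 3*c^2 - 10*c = (c + 2)*(c^2 - 5*c) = c*(c + 2)*(c - 5)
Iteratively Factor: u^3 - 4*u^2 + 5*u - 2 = (u - 1)*(u^2 - 3*u + 2) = (u - 1)^2*(u - 2)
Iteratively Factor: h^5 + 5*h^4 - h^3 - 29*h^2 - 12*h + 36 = (h + 3)*(h^4 + 2*h^3 - 7*h^2 - 8*h + 12) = (h + 3)^2*(h^3 - h^2 - 4*h + 4) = (h - 2)*(h + 3)^2*(h^2 + h - 2) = (h - 2)*(h - 1)*(h + 3)^2*(h + 2)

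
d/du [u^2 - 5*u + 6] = 2*u - 5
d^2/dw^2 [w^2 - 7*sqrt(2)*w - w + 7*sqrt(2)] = 2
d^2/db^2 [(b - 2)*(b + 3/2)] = 2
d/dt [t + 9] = 1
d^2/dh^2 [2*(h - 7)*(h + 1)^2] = 12*h - 20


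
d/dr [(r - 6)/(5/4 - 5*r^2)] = 4*(4*r^2 - 48*r + 1)/(5*(16*r^4 - 8*r^2 + 1))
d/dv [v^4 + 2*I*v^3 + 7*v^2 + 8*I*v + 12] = 4*v^3 + 6*I*v^2 + 14*v + 8*I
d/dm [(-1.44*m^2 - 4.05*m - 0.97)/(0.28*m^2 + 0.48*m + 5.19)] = (0.4428*m^2 - 14.404*m - 20.5539)/(0.0784*m^4 + 0.2688*m^3 + 3.1368*m^2 + 4.9824*m + 26.9361)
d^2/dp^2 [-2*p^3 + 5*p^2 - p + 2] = 10 - 12*p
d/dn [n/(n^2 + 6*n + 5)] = (5 - n^2)/(n^4 + 12*n^3 + 46*n^2 + 60*n + 25)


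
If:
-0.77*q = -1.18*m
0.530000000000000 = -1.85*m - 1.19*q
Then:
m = -0.14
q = -0.22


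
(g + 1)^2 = g^2 + 2*g + 1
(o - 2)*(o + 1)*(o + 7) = o^3 + 6*o^2 - 9*o - 14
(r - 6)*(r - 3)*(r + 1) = r^3 - 8*r^2 + 9*r + 18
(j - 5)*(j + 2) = j^2 - 3*j - 10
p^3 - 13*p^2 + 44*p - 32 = (p - 8)*(p - 4)*(p - 1)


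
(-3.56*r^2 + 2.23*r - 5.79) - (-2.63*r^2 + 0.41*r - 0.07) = -0.93*r^2 + 1.82*r - 5.72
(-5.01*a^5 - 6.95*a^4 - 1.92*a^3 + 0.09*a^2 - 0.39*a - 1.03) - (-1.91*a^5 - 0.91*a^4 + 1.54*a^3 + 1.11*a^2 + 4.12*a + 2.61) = -3.1*a^5 - 6.04*a^4 - 3.46*a^3 - 1.02*a^2 - 4.51*a - 3.64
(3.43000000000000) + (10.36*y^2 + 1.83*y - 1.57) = 10.36*y^2 + 1.83*y + 1.86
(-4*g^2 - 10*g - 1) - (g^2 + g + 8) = -5*g^2 - 11*g - 9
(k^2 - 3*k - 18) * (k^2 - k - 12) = k^4 - 4*k^3 - 27*k^2 + 54*k + 216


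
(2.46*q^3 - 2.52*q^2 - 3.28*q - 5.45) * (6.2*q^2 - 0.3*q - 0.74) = 15.252*q^5 - 16.362*q^4 - 21.4004*q^3 - 30.9412*q^2 + 4.0622*q + 4.033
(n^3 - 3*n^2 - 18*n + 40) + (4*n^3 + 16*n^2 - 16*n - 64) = 5*n^3 + 13*n^2 - 34*n - 24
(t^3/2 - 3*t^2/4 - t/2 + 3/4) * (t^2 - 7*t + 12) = t^5/2 - 17*t^4/4 + 43*t^3/4 - 19*t^2/4 - 45*t/4 + 9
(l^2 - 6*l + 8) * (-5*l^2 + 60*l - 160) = -5*l^4 + 90*l^3 - 560*l^2 + 1440*l - 1280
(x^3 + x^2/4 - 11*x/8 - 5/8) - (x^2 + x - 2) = x^3 - 3*x^2/4 - 19*x/8 + 11/8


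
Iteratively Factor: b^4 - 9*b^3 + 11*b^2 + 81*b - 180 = (b + 3)*(b^3 - 12*b^2 + 47*b - 60) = (b - 3)*(b + 3)*(b^2 - 9*b + 20) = (b - 4)*(b - 3)*(b + 3)*(b - 5)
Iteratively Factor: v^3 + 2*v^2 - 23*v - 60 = (v + 4)*(v^2 - 2*v - 15) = (v + 3)*(v + 4)*(v - 5)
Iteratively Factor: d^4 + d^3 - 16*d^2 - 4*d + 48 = (d + 4)*(d^3 - 3*d^2 - 4*d + 12) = (d + 2)*(d + 4)*(d^2 - 5*d + 6) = (d - 3)*(d + 2)*(d + 4)*(d - 2)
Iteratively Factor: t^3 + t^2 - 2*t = (t)*(t^2 + t - 2) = t*(t + 2)*(t - 1)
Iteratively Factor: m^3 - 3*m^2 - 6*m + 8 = (m + 2)*(m^2 - 5*m + 4) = (m - 1)*(m + 2)*(m - 4)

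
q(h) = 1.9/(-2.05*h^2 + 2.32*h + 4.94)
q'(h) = 1.9*(4.1*h - 2.32)/(-2.05*h^2 + 2.32*h + 4.94)^2 = (7.79*h - 4.408)/(-2.05*h^2 + 2.32*h + 4.94)^2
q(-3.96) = -0.05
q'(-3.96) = -0.03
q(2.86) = -0.37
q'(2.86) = 0.66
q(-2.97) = -0.09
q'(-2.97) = -0.07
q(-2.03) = -0.23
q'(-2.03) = -0.30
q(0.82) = 0.35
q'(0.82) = 0.07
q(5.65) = -0.04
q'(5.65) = 0.02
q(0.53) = 0.34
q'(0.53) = -0.01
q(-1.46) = -0.67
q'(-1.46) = -1.99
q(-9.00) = -0.01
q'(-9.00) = -0.00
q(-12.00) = -0.01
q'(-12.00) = -0.00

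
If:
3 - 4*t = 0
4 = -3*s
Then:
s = -4/3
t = 3/4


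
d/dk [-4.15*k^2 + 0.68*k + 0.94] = 0.68 - 8.3*k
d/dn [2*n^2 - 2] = 4*n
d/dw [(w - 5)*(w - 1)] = 2*w - 6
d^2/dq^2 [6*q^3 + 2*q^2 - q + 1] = 36*q + 4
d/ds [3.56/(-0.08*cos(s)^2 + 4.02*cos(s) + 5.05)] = (14.3112 - 0.5696*cos(s))*sin(s)/(-0.08*cos(s)^2 + 4.02*cos(s) + 5.05)^2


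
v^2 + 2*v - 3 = (v - 1)*(v + 3)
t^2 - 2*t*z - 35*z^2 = (t - 7*z)*(t + 5*z)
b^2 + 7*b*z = b*(b + 7*z)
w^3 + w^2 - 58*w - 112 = (w - 8)*(w + 2)*(w + 7)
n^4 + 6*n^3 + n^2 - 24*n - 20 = (n - 2)*(n + 1)*(n + 2)*(n + 5)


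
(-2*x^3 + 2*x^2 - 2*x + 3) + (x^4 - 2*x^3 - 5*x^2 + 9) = x^4 - 4*x^3 - 3*x^2 - 2*x + 12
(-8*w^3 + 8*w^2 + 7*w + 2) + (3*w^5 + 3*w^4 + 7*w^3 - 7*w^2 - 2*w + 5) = 3*w^5 + 3*w^4 - w^3 + w^2 + 5*w + 7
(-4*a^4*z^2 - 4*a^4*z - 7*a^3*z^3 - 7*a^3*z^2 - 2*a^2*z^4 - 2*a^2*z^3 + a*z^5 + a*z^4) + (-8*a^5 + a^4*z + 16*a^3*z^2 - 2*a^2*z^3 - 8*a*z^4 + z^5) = -8*a^5 - 4*a^4*z^2 - 3*a^4*z - 7*a^3*z^3 + 9*a^3*z^2 - 2*a^2*z^4 - 4*a^2*z^3 + a*z^5 - 7*a*z^4 + z^5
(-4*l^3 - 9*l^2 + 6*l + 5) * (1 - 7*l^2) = 28*l^5 + 63*l^4 - 46*l^3 - 44*l^2 + 6*l + 5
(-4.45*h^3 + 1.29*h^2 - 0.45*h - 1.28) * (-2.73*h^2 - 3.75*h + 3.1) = 12.1485*h^5 + 13.1658*h^4 - 17.404*h^3 + 9.1809*h^2 + 3.405*h - 3.968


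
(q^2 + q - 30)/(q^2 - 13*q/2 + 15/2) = 2*(q + 6)/(2*q - 3)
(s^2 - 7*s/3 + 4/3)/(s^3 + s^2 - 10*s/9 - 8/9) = 3*(3*s - 4)/(9*s^2 + 18*s + 8)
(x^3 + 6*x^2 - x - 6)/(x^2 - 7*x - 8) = (x^2 + 5*x - 6)/(x - 8)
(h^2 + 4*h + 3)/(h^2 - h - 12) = (h + 1)/(h - 4)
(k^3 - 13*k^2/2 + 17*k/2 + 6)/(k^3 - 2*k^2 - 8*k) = (2*k^2 - 5*k - 3)/(2*k*(k + 2))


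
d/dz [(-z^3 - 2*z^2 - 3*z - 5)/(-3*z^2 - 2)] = (3*z^4 - 3*z^2 - 22*z + 6)/(9*z^4 + 12*z^2 + 4)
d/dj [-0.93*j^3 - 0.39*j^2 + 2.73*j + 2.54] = -2.79*j^2 - 0.78*j + 2.73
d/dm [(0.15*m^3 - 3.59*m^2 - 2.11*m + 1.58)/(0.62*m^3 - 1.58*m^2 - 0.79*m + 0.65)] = (1.9888*m^4 + 2.3794*m^3 - 3.144*m^2 + 0.325800000000001*m - 0.1233)/(0.3844*m^6 - 1.9592*m^5 + 1.5168*m^4 + 3.3024*m^3 - 1.4299*m^2 - 1.027*m + 0.4225)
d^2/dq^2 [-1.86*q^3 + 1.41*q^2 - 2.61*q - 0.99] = 2.82 - 11.16*q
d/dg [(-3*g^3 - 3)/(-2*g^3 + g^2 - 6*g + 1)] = 3*(3*g^2*(2*g^3 - g^2 + 6*g - 1) - 2*(g^3 + 1)*(3*g^2 - g + 3))/(2*g^3 - g^2 + 6*g - 1)^2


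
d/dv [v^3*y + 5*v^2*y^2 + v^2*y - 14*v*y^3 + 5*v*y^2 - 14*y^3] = y*(3*v^2 + 10*v*y + 2*v - 14*y^2 + 5*y)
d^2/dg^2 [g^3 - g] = 6*g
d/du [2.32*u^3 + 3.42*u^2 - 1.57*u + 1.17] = 6.96*u^2 + 6.84*u - 1.57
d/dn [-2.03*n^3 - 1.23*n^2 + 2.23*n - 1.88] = -6.09*n^2 - 2.46*n + 2.23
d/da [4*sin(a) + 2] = 4*cos(a)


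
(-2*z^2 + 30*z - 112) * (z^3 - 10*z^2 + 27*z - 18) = -2*z^5 + 50*z^4 - 466*z^3 + 1966*z^2 - 3564*z + 2016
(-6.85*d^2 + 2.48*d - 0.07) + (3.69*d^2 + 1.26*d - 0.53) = -3.16*d^2 + 3.74*d - 0.6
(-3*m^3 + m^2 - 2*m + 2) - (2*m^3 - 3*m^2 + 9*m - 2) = -5*m^3 + 4*m^2 - 11*m + 4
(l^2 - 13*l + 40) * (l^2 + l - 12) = l^4 - 12*l^3 + 15*l^2 + 196*l - 480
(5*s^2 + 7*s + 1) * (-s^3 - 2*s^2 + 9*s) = -5*s^5 - 17*s^4 + 30*s^3 + 61*s^2 + 9*s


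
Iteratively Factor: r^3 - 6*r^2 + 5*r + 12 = (r + 1)*(r^2 - 7*r + 12) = (r - 3)*(r + 1)*(r - 4)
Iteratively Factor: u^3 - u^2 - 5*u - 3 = (u - 3)*(u^2 + 2*u + 1) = (u - 3)*(u + 1)*(u + 1)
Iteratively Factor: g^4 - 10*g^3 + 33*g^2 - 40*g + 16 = (g - 1)*(g^3 - 9*g^2 + 24*g - 16) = (g - 1)^2*(g^2 - 8*g + 16) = (g - 4)*(g - 1)^2*(g - 4)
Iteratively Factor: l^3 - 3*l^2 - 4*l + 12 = (l - 2)*(l^2 - l - 6) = (l - 2)*(l + 2)*(l - 3)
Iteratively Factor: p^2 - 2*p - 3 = (p - 3)*(p + 1)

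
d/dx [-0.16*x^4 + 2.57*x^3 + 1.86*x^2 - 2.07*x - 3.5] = -0.64*x^3 + 7.71*x^2 + 3.72*x - 2.07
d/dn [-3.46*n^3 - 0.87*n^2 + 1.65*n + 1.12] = -10.38*n^2 - 1.74*n + 1.65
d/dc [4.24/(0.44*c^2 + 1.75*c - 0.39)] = (-3.7312*c - 7.42)/(0.44*c^2 + 1.75*c - 0.39)^2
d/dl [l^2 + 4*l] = 2*l + 4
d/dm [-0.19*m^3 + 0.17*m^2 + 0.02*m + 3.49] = -0.57*m^2 + 0.34*m + 0.02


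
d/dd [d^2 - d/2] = 2*d - 1/2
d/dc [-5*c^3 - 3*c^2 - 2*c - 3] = -15*c^2 - 6*c - 2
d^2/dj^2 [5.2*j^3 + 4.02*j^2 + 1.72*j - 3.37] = 31.2*j + 8.04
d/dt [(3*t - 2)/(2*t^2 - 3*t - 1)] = (-6*t^2 + 8*t - 9)/(4*t^4 - 12*t^3 + 5*t^2 + 6*t + 1)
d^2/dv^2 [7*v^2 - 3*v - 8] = 14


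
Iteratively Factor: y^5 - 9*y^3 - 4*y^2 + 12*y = (y - 1)*(y^4 + y^3 - 8*y^2 - 12*y) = (y - 1)*(y + 2)*(y^3 - y^2 - 6*y) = (y - 1)*(y + 2)^2*(y^2 - 3*y) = (y - 3)*(y - 1)*(y + 2)^2*(y)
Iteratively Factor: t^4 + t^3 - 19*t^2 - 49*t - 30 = (t + 3)*(t^3 - 2*t^2 - 13*t - 10) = (t + 2)*(t + 3)*(t^2 - 4*t - 5) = (t + 1)*(t + 2)*(t + 3)*(t - 5)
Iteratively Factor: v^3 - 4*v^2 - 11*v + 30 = (v - 2)*(v^2 - 2*v - 15) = (v - 2)*(v + 3)*(v - 5)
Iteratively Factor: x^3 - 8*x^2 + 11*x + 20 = (x + 1)*(x^2 - 9*x + 20) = (x - 5)*(x + 1)*(x - 4)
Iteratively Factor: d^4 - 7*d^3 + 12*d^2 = (d)*(d^3 - 7*d^2 + 12*d) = d*(d - 3)*(d^2 - 4*d) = d^2*(d - 3)*(d - 4)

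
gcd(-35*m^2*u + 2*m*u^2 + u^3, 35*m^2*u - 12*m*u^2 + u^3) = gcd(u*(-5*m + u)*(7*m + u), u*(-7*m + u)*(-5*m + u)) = -5*m*u + u^2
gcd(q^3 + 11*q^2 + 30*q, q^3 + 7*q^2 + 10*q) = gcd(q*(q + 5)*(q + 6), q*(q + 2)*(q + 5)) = q^2 + 5*q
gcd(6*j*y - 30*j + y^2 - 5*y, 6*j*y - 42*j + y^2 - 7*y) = 6*j + y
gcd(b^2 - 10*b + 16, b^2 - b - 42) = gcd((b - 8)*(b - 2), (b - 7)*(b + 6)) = 1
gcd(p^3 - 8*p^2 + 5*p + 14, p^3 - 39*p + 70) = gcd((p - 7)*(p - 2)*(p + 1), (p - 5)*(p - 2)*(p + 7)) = p - 2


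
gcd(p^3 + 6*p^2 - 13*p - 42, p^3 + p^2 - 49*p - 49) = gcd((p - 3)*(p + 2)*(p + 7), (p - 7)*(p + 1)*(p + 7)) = p + 7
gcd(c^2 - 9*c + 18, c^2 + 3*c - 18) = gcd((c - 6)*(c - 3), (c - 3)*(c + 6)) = c - 3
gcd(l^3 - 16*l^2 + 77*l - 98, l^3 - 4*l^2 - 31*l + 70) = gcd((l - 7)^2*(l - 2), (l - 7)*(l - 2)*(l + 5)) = l^2 - 9*l + 14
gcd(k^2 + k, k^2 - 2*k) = k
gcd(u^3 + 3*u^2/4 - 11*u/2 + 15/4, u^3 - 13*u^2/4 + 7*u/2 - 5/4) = u^2 - 9*u/4 + 5/4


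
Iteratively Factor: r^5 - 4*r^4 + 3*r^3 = (r)*(r^4 - 4*r^3 + 3*r^2) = r*(r - 1)*(r^3 - 3*r^2) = r^2*(r - 1)*(r^2 - 3*r) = r^2*(r - 3)*(r - 1)*(r)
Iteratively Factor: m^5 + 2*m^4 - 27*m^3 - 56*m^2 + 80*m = (m + 4)*(m^4 - 2*m^3 - 19*m^2 + 20*m) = (m - 5)*(m + 4)*(m^3 + 3*m^2 - 4*m) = (m - 5)*(m - 1)*(m + 4)*(m^2 + 4*m) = (m - 5)*(m - 1)*(m + 4)^2*(m)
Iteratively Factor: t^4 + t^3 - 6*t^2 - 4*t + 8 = (t + 2)*(t^3 - t^2 - 4*t + 4) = (t + 2)^2*(t^2 - 3*t + 2) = (t - 2)*(t + 2)^2*(t - 1)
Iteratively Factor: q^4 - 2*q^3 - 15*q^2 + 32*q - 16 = (q - 1)*(q^3 - q^2 - 16*q + 16) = (q - 1)*(q + 4)*(q^2 - 5*q + 4) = (q - 4)*(q - 1)*(q + 4)*(q - 1)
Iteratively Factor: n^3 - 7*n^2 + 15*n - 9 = (n - 1)*(n^2 - 6*n + 9) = (n - 3)*(n - 1)*(n - 3)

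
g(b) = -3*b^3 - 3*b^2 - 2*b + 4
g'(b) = -9*b^2 - 6*b - 2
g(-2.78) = 50.83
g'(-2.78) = -54.88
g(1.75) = -24.77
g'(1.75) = -40.06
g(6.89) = -1133.44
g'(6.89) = -470.59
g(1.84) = -28.53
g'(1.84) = -43.51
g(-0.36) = 4.47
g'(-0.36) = -1.01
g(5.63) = -637.71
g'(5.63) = -321.05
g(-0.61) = 4.78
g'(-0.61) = -1.69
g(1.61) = -19.52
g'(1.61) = -34.99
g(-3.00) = 64.00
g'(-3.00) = -65.00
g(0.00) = 4.00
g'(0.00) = -2.00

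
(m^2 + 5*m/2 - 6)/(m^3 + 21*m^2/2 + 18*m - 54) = (m + 4)/(m^2 + 12*m + 36)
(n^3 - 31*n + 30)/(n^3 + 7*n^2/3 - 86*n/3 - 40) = 3*(n - 1)/(3*n + 4)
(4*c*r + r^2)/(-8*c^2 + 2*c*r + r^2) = r/(-2*c + r)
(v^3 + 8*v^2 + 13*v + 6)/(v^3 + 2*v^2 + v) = (v + 6)/v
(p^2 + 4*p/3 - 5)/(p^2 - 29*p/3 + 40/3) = (p + 3)/(p - 8)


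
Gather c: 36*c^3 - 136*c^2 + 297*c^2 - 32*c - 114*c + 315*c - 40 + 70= 36*c^3 + 161*c^2 + 169*c + 30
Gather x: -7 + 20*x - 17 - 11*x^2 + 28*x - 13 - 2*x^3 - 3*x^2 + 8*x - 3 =-2*x^3 - 14*x^2 + 56*x - 40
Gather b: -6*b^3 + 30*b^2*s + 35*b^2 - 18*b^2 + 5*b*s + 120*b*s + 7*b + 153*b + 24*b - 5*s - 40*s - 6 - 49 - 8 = -6*b^3 + b^2*(30*s + 17) + b*(125*s + 184) - 45*s - 63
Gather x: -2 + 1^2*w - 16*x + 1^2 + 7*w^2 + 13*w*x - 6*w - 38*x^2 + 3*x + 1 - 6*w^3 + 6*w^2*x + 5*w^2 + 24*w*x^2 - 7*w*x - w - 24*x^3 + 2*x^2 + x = -6*w^3 + 12*w^2 - 6*w - 24*x^3 + x^2*(24*w - 36) + x*(6*w^2 + 6*w - 12)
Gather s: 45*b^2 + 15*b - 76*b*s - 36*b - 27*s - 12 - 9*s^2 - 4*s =45*b^2 - 21*b - 9*s^2 + s*(-76*b - 31) - 12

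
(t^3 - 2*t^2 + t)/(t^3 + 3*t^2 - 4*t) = (t - 1)/(t + 4)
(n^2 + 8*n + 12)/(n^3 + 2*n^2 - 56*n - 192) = (n + 2)/(n^2 - 4*n - 32)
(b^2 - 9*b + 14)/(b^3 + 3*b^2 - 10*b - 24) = (b^2 - 9*b + 14)/(b^3 + 3*b^2 - 10*b - 24)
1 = 1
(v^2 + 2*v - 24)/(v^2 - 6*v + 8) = (v + 6)/(v - 2)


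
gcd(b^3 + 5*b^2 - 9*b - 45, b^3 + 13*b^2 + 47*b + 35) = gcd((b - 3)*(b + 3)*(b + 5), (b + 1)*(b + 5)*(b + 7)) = b + 5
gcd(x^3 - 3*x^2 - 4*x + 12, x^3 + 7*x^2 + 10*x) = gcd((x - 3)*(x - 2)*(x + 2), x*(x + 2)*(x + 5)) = x + 2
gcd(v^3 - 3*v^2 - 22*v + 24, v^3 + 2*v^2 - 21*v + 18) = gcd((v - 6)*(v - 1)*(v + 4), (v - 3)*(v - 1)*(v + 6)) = v - 1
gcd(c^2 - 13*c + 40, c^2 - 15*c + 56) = c - 8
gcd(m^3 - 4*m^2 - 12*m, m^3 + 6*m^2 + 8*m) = m^2 + 2*m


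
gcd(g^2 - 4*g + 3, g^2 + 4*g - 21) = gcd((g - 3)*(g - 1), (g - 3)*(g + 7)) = g - 3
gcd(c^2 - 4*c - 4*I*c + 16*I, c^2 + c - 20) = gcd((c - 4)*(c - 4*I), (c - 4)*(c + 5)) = c - 4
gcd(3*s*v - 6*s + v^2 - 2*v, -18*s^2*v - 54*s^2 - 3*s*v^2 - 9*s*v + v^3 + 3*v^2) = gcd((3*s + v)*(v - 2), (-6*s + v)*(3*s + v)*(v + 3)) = 3*s + v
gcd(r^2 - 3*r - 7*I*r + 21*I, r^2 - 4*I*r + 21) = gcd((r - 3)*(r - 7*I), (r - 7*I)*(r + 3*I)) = r - 7*I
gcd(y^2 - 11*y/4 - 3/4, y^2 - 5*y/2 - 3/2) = y - 3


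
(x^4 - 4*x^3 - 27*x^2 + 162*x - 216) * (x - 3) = x^5 - 7*x^4 - 15*x^3 + 243*x^2 - 702*x + 648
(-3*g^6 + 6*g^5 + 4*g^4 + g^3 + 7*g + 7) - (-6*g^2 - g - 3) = -3*g^6 + 6*g^5 + 4*g^4 + g^3 + 6*g^2 + 8*g + 10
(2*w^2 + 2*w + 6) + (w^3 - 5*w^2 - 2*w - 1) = w^3 - 3*w^2 + 5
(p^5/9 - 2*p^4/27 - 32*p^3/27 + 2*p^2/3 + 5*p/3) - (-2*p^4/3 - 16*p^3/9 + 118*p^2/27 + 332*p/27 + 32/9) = p^5/9 + 16*p^4/27 + 16*p^3/27 - 100*p^2/27 - 287*p/27 - 32/9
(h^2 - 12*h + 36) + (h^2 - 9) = 2*h^2 - 12*h + 27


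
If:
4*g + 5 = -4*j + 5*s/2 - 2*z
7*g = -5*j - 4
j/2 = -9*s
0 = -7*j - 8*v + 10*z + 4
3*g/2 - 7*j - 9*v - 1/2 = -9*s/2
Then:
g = 128/303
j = -2108/1515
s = 1054/13635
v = 30971/27270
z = -6346/13635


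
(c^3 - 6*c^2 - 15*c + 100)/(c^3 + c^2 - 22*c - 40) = (c - 5)/(c + 2)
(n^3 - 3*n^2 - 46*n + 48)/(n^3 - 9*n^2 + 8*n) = (n + 6)/n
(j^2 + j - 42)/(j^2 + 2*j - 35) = (j - 6)/(j - 5)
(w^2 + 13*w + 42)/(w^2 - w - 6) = (w^2 + 13*w + 42)/(w^2 - w - 6)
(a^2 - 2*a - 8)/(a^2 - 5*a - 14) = (a - 4)/(a - 7)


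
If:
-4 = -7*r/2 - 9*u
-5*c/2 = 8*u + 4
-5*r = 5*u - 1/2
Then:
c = -1024/275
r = -31/55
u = 73/110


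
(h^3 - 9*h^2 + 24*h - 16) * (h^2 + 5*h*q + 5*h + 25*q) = h^5 + 5*h^4*q - 4*h^4 - 20*h^3*q - 21*h^3 - 105*h^2*q + 104*h^2 + 520*h*q - 80*h - 400*q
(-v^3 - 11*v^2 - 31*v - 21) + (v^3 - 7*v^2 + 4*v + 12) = -18*v^2 - 27*v - 9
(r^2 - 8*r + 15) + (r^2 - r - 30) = 2*r^2 - 9*r - 15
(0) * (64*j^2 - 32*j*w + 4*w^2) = 0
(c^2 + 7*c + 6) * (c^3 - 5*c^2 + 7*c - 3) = c^5 + 2*c^4 - 22*c^3 + 16*c^2 + 21*c - 18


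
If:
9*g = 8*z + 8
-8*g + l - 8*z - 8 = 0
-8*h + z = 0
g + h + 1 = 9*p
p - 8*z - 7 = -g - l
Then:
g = -632/5257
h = -746/5257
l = -10744/5257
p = 431/5257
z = -5968/5257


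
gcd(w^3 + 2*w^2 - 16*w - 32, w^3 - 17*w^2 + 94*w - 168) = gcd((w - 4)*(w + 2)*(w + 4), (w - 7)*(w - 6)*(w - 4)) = w - 4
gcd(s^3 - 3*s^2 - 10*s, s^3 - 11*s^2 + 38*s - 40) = s - 5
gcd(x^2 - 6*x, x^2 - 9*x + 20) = 1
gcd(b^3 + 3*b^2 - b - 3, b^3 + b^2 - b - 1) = b^2 - 1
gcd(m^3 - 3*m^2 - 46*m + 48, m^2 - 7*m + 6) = m - 1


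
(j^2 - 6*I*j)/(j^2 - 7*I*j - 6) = j/(j - I)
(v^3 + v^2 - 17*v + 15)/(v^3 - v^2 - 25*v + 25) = (v - 3)/(v - 5)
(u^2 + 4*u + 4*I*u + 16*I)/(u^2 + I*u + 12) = (u + 4)/(u - 3*I)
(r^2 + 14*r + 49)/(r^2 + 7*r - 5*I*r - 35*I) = (r + 7)/(r - 5*I)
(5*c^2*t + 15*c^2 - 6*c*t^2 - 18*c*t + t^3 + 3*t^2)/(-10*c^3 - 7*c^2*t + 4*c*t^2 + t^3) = (-5*c^2*t - 15*c^2 + 6*c*t^2 + 18*c*t - t^3 - 3*t^2)/(10*c^3 + 7*c^2*t - 4*c*t^2 - t^3)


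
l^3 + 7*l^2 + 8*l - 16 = (l - 1)*(l + 4)^2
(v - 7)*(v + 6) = v^2 - v - 42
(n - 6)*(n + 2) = n^2 - 4*n - 12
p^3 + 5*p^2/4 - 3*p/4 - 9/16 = (p - 3/4)*(p + 1/2)*(p + 3/2)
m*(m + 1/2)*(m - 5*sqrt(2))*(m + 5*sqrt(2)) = m^4 + m^3/2 - 50*m^2 - 25*m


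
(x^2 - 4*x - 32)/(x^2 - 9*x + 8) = (x + 4)/(x - 1)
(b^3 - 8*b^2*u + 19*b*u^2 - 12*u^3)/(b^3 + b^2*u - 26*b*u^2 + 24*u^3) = (b - 3*u)/(b + 6*u)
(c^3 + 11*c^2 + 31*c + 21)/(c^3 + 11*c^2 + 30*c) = (c^3 + 11*c^2 + 31*c + 21)/(c*(c^2 + 11*c + 30))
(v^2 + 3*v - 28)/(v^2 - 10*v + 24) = (v + 7)/(v - 6)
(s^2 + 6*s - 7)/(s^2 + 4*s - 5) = (s + 7)/(s + 5)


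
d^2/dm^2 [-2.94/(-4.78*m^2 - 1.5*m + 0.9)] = (-134.348592*m^2 - 42.1596*m + 2.94*(9.56*m + 1.5)*(19.12*m + 3.0) + 25.29576)/(4.78*m^2 + 1.5*m - 0.9)^3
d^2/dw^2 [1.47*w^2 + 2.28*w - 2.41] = 2.94000000000000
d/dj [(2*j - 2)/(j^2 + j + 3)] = 2*(j^2 + j - (j - 1)*(2*j + 1) + 3)/(j^2 + j + 3)^2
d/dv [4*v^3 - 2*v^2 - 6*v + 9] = 12*v^2 - 4*v - 6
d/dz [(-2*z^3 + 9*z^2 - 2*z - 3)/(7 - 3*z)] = (12*z^3 - 69*z^2 + 126*z - 23)/(9*z^2 - 42*z + 49)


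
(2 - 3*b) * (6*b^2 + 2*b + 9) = -18*b^3 + 6*b^2 - 23*b + 18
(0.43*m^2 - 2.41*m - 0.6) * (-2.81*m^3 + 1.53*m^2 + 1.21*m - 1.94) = -1.2083*m^5 + 7.43*m^4 - 1.481*m^3 - 4.6683*m^2 + 3.9494*m + 1.164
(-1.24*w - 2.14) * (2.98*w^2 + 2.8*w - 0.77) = -3.6952*w^3 - 9.8492*w^2 - 5.0372*w + 1.6478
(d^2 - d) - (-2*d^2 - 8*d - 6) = 3*d^2 + 7*d + 6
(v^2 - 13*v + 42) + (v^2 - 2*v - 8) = 2*v^2 - 15*v + 34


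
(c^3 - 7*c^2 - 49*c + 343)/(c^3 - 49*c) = (c - 7)/c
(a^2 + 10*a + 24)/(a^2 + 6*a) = (a + 4)/a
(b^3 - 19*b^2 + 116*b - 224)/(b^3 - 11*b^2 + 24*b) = (b^2 - 11*b + 28)/(b*(b - 3))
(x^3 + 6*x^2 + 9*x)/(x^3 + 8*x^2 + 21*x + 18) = x/(x + 2)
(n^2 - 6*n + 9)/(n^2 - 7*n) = (n^2 - 6*n + 9)/(n*(n - 7))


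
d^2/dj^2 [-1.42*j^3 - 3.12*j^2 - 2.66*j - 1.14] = -8.52*j - 6.24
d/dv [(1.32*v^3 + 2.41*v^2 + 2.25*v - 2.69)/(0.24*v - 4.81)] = (0.6336*v^3 - 18.4692*v^2 - 23.1842*v - 10.1769)/(0.0576*v^2 - 2.3088*v + 23.1361)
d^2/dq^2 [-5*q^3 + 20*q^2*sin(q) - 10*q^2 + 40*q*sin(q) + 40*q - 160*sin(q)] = -20*q^2*sin(q) - 40*q*sin(q) + 80*q*cos(q) - 30*q + 200*sin(q) + 80*cos(q) - 20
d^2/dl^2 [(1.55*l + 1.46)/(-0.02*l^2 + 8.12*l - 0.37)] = (-(0.04*l - 8.12)*(0.08*l - 16.24)*(1.55*l + 1.46) + (0.186*l - 25.1136)*(0.02*l^2 - 8.12*l + 0.37))/(0.02*l^2 - 8.12*l + 0.37)^3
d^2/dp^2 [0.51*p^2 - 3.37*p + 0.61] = 1.02000000000000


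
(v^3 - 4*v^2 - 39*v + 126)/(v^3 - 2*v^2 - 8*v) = (-v^3 + 4*v^2 + 39*v - 126)/(v*(-v^2 + 2*v + 8))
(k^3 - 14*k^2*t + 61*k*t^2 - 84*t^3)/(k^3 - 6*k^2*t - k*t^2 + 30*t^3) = (-k^2 + 11*k*t - 28*t^2)/(-k^2 + 3*k*t + 10*t^2)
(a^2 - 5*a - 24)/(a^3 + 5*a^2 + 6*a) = (a - 8)/(a*(a + 2))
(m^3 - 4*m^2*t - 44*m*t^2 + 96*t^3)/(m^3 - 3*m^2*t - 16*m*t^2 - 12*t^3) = (-m^3 + 4*m^2*t + 44*m*t^2 - 96*t^3)/(-m^3 + 3*m^2*t + 16*m*t^2 + 12*t^3)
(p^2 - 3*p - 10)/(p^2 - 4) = (p - 5)/(p - 2)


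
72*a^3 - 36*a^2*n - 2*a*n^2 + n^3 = (-6*a + n)*(-2*a + n)*(6*a + n)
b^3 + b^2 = b^2*(b + 1)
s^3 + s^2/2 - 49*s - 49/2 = (s - 7)*(s + 1/2)*(s + 7)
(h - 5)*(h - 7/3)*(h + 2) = h^3 - 16*h^2/3 - 3*h + 70/3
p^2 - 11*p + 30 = (p - 6)*(p - 5)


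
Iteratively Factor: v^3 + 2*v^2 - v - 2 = (v + 1)*(v^2 + v - 2) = (v - 1)*(v + 1)*(v + 2)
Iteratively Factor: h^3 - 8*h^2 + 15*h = (h - 5)*(h^2 - 3*h) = h*(h - 5)*(h - 3)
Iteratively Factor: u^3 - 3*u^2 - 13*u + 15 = (u + 3)*(u^2 - 6*u + 5) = (u - 1)*(u + 3)*(u - 5)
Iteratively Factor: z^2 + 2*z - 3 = (z - 1)*(z + 3)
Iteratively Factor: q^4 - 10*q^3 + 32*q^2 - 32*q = (q)*(q^3 - 10*q^2 + 32*q - 32) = q*(q - 2)*(q^2 - 8*q + 16) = q*(q - 4)*(q - 2)*(q - 4)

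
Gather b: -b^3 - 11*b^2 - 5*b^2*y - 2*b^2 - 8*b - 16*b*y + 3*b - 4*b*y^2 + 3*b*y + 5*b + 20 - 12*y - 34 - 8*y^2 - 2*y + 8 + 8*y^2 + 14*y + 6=-b^3 + b^2*(-5*y - 13) + b*(-4*y^2 - 13*y)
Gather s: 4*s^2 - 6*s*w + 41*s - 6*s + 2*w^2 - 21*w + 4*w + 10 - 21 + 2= 4*s^2 + s*(35 - 6*w) + 2*w^2 - 17*w - 9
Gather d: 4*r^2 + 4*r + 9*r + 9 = 4*r^2 + 13*r + 9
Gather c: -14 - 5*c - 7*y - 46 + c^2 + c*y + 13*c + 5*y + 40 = c^2 + c*(y + 8) - 2*y - 20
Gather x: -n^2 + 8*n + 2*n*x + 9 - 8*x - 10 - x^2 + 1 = -n^2 + 8*n - x^2 + x*(2*n - 8)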